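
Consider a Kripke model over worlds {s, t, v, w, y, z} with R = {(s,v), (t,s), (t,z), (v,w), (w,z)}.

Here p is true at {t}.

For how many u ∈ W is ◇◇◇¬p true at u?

s: successors {v}; ◇◇¬p there: v:T. ✓
t: successors {s, z}; ◇◇¬p there: s:T, z:F. ✓
v: successors {w}; ◇◇¬p there: w:F. ✗
w: successors {z}; ◇◇¬p there: z:F. ✗
y: no successors, so ◇◇◇¬p fails. ✗
z: no successors, so ◇◇◇¬p fails. ✗
Satisfying worlds: {s, t}.

2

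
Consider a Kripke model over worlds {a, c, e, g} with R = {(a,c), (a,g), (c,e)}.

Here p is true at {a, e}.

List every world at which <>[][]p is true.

a: successors {c, g}; [][]p there: c:T, g:T. ✓
c: successors {e}; [][]p there: e:T. ✓
e: no successors, so <>[][]p fails. ✗
g: no successors, so <>[][]p fails. ✗

{a, c}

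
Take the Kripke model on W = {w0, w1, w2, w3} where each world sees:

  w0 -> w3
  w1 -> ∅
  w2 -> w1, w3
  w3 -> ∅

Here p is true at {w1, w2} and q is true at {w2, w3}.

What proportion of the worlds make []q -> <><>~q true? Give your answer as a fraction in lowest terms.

w0: []q is T, <><>~q is F. ✗
w1: []q is T, <><>~q is F. ✗
w2: []q is F, <><>~q is F. ✓
w3: []q is T, <><>~q is F. ✗
That's 1 of 4 worlds, so 1/4.

1/4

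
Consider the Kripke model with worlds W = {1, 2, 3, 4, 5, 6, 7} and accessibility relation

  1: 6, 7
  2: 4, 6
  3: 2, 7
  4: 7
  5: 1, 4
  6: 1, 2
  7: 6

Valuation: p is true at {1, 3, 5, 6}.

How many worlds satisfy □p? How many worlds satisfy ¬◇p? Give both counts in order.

1 and 2

For □p:
1: successors {6, 7}; p there: 6:T, 7:F. ✗
2: successors {4, 6}; p there: 4:F, 6:T. ✗
3: successors {2, 7}; p there: 2:F, 7:F. ✗
4: successors {7}; p there: 7:F. ✗
5: successors {1, 4}; p there: 1:T, 4:F. ✗
6: successors {1, 2}; p there: 1:T, 2:F. ✗
7: successors {6}; p there: 6:T. ✓
— 1 world.
For ¬◇p:
1: ◇p is T. ✗
2: ◇p is T. ✗
3: ◇p is F. ✓
4: ◇p is F. ✓
5: ◇p is T. ✗
6: ◇p is T. ✗
7: ◇p is T. ✗
— 2 worlds.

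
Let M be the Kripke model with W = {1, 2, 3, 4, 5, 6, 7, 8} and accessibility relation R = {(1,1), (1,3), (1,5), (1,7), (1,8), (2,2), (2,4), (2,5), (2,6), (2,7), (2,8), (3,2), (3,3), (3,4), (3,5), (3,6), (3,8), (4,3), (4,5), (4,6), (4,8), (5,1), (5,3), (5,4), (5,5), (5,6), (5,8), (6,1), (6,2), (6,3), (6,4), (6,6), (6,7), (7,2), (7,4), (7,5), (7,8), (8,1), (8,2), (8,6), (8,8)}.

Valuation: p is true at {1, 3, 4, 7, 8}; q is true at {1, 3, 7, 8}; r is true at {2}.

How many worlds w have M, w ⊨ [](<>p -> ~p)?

0

1: successors {1, 3, 5, 7, 8}; <>p -> ~p there: 1:F, 3:F, 5:T, 7:F, 8:F. ✗
2: successors {2, 4, 5, 6, 7, 8}; <>p -> ~p there: 2:T, 4:F, 5:T, 6:T, 7:F, 8:F. ✗
3: successors {2, 3, 4, 5, 6, 8}; <>p -> ~p there: 2:T, 3:F, 4:F, 5:T, 6:T, 8:F. ✗
4: successors {3, 5, 6, 8}; <>p -> ~p there: 3:F, 5:T, 6:T, 8:F. ✗
5: successors {1, 3, 4, 5, 6, 8}; <>p -> ~p there: 1:F, 3:F, 4:F, 5:T, 6:T, 8:F. ✗
6: successors {1, 2, 3, 4, 6, 7}; <>p -> ~p there: 1:F, 2:T, 3:F, 4:F, 6:T, 7:F. ✗
7: successors {2, 4, 5, 8}; <>p -> ~p there: 2:T, 4:F, 5:T, 8:F. ✗
8: successors {1, 2, 6, 8}; <>p -> ~p there: 1:F, 2:T, 6:T, 8:F. ✗
Satisfying worlds: ∅.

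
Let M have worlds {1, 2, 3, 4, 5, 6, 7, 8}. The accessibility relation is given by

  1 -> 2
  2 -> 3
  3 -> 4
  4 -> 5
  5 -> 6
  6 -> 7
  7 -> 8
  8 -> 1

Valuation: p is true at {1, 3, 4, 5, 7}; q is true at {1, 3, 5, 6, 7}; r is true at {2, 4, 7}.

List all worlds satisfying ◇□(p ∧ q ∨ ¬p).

{1, 3, 4, 5, 6, 7, 8}

1: successors {2}; □(p ∧ q ∨ ¬p) there: 2:T. ✓
2: successors {3}; □(p ∧ q ∨ ¬p) there: 3:F. ✗
3: successors {4}; □(p ∧ q ∨ ¬p) there: 4:T. ✓
4: successors {5}; □(p ∧ q ∨ ¬p) there: 5:T. ✓
5: successors {6}; □(p ∧ q ∨ ¬p) there: 6:T. ✓
6: successors {7}; □(p ∧ q ∨ ¬p) there: 7:T. ✓
7: successors {8}; □(p ∧ q ∨ ¬p) there: 8:T. ✓
8: successors {1}; □(p ∧ q ∨ ¬p) there: 1:T. ✓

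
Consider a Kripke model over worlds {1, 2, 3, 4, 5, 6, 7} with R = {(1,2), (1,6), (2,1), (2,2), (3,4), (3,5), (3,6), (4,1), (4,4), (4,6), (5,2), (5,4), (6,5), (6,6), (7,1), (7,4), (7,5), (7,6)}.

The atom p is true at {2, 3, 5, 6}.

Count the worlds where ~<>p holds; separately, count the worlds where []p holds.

For ~<>p:
1: <>p is T. ✗
2: <>p is T. ✗
3: <>p is T. ✗
4: <>p is T. ✗
5: <>p is T. ✗
6: <>p is T. ✗
7: <>p is T. ✗
— 0 worlds.
For []p:
1: successors {2, 6}; p there: 2:T, 6:T. ✓
2: successors {1, 2}; p there: 1:F, 2:T. ✗
3: successors {4, 5, 6}; p there: 4:F, 5:T, 6:T. ✗
4: successors {1, 4, 6}; p there: 1:F, 4:F, 6:T. ✗
5: successors {2, 4}; p there: 2:T, 4:F. ✗
6: successors {5, 6}; p there: 5:T, 6:T. ✓
7: successors {1, 4, 5, 6}; p there: 1:F, 4:F, 5:T, 6:T. ✗
— 2 worlds.

0 and 2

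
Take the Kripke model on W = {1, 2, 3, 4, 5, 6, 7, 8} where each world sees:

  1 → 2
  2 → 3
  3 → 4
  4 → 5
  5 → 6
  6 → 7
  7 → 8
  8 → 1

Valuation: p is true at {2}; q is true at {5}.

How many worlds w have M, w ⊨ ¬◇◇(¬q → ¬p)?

1

1: ◇◇(¬q → ¬p) is T. ✗
2: ◇◇(¬q → ¬p) is T. ✗
3: ◇◇(¬q → ¬p) is T. ✗
4: ◇◇(¬q → ¬p) is T. ✗
5: ◇◇(¬q → ¬p) is T. ✗
6: ◇◇(¬q → ¬p) is T. ✗
7: ◇◇(¬q → ¬p) is T. ✗
8: ◇◇(¬q → ¬p) is F. ✓
Satisfying worlds: {8}.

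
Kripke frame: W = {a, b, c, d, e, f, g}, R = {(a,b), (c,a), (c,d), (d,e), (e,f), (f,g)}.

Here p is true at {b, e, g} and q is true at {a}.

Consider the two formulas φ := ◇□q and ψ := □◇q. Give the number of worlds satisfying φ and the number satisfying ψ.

For ◇□q:
a: successors {b}; □q there: b:T. ✓
b: no successors, so ◇□q fails. ✗
c: successors {a, d}; □q there: a:F, d:F. ✗
d: successors {e}; □q there: e:F. ✗
e: successors {f}; □q there: f:F. ✗
f: successors {g}; □q there: g:T. ✓
g: no successors, so ◇□q fails. ✗
— 2 worlds.
For □◇q:
a: successors {b}; ◇q there: b:F. ✗
b: no successors, so □◇q holds vacuously. ✓
c: successors {a, d}; ◇q there: a:F, d:F. ✗
d: successors {e}; ◇q there: e:F. ✗
e: successors {f}; ◇q there: f:F. ✗
f: successors {g}; ◇q there: g:F. ✗
g: no successors, so □◇q holds vacuously. ✓
— 2 worlds.

2 and 2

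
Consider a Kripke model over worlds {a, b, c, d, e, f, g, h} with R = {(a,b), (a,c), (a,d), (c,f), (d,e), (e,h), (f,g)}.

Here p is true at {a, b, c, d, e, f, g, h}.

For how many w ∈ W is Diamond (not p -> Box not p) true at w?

a: successors {b, c, d}; not p -> Box not p there: b:T, c:T, d:T. ✓
b: no successors, so Diamond (not p -> Box not p) fails. ✗
c: successors {f}; not p -> Box not p there: f:T. ✓
d: successors {e}; not p -> Box not p there: e:T. ✓
e: successors {h}; not p -> Box not p there: h:T. ✓
f: successors {g}; not p -> Box not p there: g:T. ✓
g: no successors, so Diamond (not p -> Box not p) fails. ✗
h: no successors, so Diamond (not p -> Box not p) fails. ✗
Satisfying worlds: {a, c, d, e, f}.

5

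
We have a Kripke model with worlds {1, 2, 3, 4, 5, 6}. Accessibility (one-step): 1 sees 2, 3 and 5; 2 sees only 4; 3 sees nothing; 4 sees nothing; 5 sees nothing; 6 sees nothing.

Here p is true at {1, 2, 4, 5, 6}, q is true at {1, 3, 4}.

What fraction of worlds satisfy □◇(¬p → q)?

2/3

1: successors {2, 3, 5}; ◇(¬p → q) there: 2:T, 3:F, 5:F. ✗
2: successors {4}; ◇(¬p → q) there: 4:F. ✗
3: no successors, so □◇(¬p → q) holds vacuously. ✓
4: no successors, so □◇(¬p → q) holds vacuously. ✓
5: no successors, so □◇(¬p → q) holds vacuously. ✓
6: no successors, so □◇(¬p → q) holds vacuously. ✓
That's 4 of 6 worlds, so 4/6 = 2/3.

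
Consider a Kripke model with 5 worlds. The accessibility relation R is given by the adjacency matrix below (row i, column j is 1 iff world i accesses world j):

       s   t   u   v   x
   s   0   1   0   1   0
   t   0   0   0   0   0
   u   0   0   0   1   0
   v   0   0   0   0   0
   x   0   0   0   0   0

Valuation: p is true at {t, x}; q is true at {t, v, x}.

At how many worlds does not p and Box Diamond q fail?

4

s: not p is T, Box Diamond q is F. ✗
t: not p is F, Box Diamond q is T. ✗
u: not p is T, Box Diamond q is F. ✗
v: not p is T, Box Diamond q is T. ✓
x: not p is F, Box Diamond q is T. ✗
Satisfying worlds: {v}.
So not p and Box Diamond q fails at the other 4 worlds.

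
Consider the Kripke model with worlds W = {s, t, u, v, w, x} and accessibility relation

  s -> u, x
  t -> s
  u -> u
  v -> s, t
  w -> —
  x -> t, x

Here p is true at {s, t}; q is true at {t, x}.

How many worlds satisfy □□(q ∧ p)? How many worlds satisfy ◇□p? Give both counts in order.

1 and 2

For □□(q ∧ p):
s: successors {u, x}; □(q ∧ p) there: u:F, x:F. ✗
t: successors {s}; □(q ∧ p) there: s:F. ✗
u: successors {u}; □(q ∧ p) there: u:F. ✗
v: successors {s, t}; □(q ∧ p) there: s:F, t:F. ✗
w: no successors, so □□(q ∧ p) holds vacuously. ✓
x: successors {t, x}; □(q ∧ p) there: t:F, x:F. ✗
— 1 world.
For ◇□p:
s: successors {u, x}; □p there: u:F, x:F. ✗
t: successors {s}; □p there: s:F. ✗
u: successors {u}; □p there: u:F. ✗
v: successors {s, t}; □p there: s:F, t:T. ✓
w: no successors, so ◇□p fails. ✗
x: successors {t, x}; □p there: t:T, x:F. ✓
— 2 worlds.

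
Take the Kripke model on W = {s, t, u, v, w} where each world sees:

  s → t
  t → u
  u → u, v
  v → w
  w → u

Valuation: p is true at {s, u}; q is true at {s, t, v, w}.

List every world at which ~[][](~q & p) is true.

{t, u, w}

s: [][](~q & p) is T. ✗
t: [][](~q & p) is F. ✓
u: [][](~q & p) is F. ✓
v: [][](~q & p) is T. ✗
w: [][](~q & p) is F. ✓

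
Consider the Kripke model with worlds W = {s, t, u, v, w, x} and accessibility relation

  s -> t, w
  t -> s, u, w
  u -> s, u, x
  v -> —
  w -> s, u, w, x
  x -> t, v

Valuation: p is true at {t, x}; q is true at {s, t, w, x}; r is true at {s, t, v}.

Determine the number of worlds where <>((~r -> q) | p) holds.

5

s: successors {t, w}; (~r -> q) | p there: t:T, w:T. ✓
t: successors {s, u, w}; (~r -> q) | p there: s:T, u:F, w:T. ✓
u: successors {s, u, x}; (~r -> q) | p there: s:T, u:F, x:T. ✓
v: no successors, so <>((~r -> q) | p) fails. ✗
w: successors {s, u, w, x}; (~r -> q) | p there: s:T, u:F, w:T, x:T. ✓
x: successors {t, v}; (~r -> q) | p there: t:T, v:T. ✓
Satisfying worlds: {s, t, u, w, x}.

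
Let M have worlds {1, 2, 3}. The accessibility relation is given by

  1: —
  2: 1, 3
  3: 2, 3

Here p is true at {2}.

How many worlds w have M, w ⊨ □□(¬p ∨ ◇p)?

1: no successors, so □□(¬p ∨ ◇p) holds vacuously. ✓
2: successors {1, 3}; □(¬p ∨ ◇p) there: 1:T, 3:F. ✗
3: successors {2, 3}; □(¬p ∨ ◇p) there: 2:T, 3:F. ✗
Satisfying worlds: {1}.

1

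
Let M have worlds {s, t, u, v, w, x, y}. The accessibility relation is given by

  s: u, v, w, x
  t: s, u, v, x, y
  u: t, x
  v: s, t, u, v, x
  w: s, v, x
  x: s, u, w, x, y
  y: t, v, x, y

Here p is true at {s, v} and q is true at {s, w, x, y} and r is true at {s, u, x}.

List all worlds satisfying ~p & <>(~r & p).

s: ~p is F, <>(~r & p) is T. ✗
t: ~p is T, <>(~r & p) is T. ✓
u: ~p is T, <>(~r & p) is F. ✗
v: ~p is F, <>(~r & p) is T. ✗
w: ~p is T, <>(~r & p) is T. ✓
x: ~p is T, <>(~r & p) is F. ✗
y: ~p is T, <>(~r & p) is T. ✓

{t, w, y}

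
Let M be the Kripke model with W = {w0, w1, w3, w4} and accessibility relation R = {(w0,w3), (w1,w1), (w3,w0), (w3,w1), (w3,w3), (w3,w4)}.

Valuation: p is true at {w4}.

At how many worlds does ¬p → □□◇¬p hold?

2

w0: ¬p is T, □□◇¬p is F. ✗
w1: ¬p is T, □□◇¬p is T. ✓
w3: ¬p is T, □□◇¬p is F. ✗
w4: ¬p is F, □□◇¬p is T. ✓
Satisfying worlds: {w1, w4}.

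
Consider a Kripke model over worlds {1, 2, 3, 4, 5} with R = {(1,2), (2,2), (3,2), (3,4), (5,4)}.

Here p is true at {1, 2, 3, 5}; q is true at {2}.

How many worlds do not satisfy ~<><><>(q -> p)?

1: <><><>(q -> p) is T. ✗
2: <><><>(q -> p) is T. ✗
3: <><><>(q -> p) is T. ✗
4: <><><>(q -> p) is F. ✓
5: <><><>(q -> p) is F. ✓
Satisfying worlds: {4, 5}.
So ~<><><>(q -> p) fails at the other 3 worlds.

3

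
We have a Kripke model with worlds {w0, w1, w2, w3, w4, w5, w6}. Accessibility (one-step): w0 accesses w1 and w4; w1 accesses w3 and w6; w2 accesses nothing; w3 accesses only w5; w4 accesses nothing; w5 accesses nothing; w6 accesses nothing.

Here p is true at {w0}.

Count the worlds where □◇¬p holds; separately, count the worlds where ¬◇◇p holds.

4 and 7

For □◇¬p:
w0: successors {w1, w4}; ◇¬p there: w1:T, w4:F. ✗
w1: successors {w3, w6}; ◇¬p there: w3:T, w6:F. ✗
w2: no successors, so □◇¬p holds vacuously. ✓
w3: successors {w5}; ◇¬p there: w5:F. ✗
w4: no successors, so □◇¬p holds vacuously. ✓
w5: no successors, so □◇¬p holds vacuously. ✓
w6: no successors, so □◇¬p holds vacuously. ✓
— 4 worlds.
For ¬◇◇p:
w0: ◇◇p is F. ✓
w1: ◇◇p is F. ✓
w2: ◇◇p is F. ✓
w3: ◇◇p is F. ✓
w4: ◇◇p is F. ✓
w5: ◇◇p is F. ✓
w6: ◇◇p is F. ✓
— 7 worlds.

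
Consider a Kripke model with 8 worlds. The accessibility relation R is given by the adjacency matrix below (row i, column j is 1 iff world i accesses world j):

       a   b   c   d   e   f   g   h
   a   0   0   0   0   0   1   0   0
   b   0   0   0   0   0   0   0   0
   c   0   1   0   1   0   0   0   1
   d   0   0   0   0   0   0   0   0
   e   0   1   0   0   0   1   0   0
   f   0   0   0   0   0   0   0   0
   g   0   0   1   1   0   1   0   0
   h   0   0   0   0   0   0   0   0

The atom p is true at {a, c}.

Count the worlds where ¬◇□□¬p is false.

4

a: ◇□□¬p is T. ✗
b: ◇□□¬p is F. ✓
c: ◇□□¬p is T. ✗
d: ◇□□¬p is F. ✓
e: ◇□□¬p is T. ✗
f: ◇□□¬p is F. ✓
g: ◇□□¬p is T. ✗
h: ◇□□¬p is F. ✓
Satisfying worlds: {b, d, f, h}.
So ¬◇□□¬p fails at the other 4 worlds.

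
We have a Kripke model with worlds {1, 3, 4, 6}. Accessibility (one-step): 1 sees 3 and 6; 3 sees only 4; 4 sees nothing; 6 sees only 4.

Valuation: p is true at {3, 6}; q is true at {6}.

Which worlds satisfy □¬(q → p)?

1: successors {3, 6}; ¬(q → p) there: 3:F, 6:F. ✗
3: successors {4}; ¬(q → p) there: 4:F. ✗
4: no successors, so □¬(q → p) holds vacuously. ✓
6: successors {4}; ¬(q → p) there: 4:F. ✗

{4}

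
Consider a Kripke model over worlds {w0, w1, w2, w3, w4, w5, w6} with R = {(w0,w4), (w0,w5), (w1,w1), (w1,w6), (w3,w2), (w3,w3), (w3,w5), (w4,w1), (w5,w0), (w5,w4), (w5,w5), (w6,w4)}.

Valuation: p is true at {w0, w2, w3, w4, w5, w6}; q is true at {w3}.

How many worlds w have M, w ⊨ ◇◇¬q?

w0: successors {w4, w5}; ◇¬q there: w4:T, w5:T. ✓
w1: successors {w1, w6}; ◇¬q there: w1:T, w6:T. ✓
w2: no successors, so ◇◇¬q fails. ✗
w3: successors {w2, w3, w5}; ◇¬q there: w2:F, w3:T, w5:T. ✓
w4: successors {w1}; ◇¬q there: w1:T. ✓
w5: successors {w0, w4, w5}; ◇¬q there: w0:T, w4:T, w5:T. ✓
w6: successors {w4}; ◇¬q there: w4:T. ✓
Satisfying worlds: {w0, w1, w3, w4, w5, w6}.

6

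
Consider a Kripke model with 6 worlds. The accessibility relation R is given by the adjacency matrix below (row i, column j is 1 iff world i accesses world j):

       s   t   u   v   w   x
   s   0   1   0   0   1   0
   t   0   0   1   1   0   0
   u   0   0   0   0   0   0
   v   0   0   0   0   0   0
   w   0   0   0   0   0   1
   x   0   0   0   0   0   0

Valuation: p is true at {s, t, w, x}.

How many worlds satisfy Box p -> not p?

3

s: Box p is T, not p is F. ✗
t: Box p is F, not p is F. ✓
u: Box p is T, not p is T. ✓
v: Box p is T, not p is T. ✓
w: Box p is T, not p is F. ✗
x: Box p is T, not p is F. ✗
Satisfying worlds: {t, u, v}.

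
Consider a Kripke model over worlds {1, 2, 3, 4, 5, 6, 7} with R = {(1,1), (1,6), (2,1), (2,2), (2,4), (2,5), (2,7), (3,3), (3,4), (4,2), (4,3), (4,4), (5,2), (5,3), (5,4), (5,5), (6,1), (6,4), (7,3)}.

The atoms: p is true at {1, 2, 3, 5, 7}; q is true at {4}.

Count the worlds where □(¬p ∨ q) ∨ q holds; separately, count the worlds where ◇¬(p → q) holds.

1 and 7

For □(¬p ∨ q) ∨ q:
1: □(¬p ∨ q) is F, q is F. ✗
2: □(¬p ∨ q) is F, q is F. ✗
3: □(¬p ∨ q) is F, q is F. ✗
4: □(¬p ∨ q) is F, q is T. ✓
5: □(¬p ∨ q) is F, q is F. ✗
6: □(¬p ∨ q) is F, q is F. ✗
7: □(¬p ∨ q) is F, q is F. ✗
— 1 world.
For ◇¬(p → q):
1: successors {1, 6}; ¬(p → q) there: 1:T, 6:F. ✓
2: successors {1, 2, 4, 5, 7}; ¬(p → q) there: 1:T, 2:T, 4:F, 5:T, 7:T. ✓
3: successors {3, 4}; ¬(p → q) there: 3:T, 4:F. ✓
4: successors {2, 3, 4}; ¬(p → q) there: 2:T, 3:T, 4:F. ✓
5: successors {2, 3, 4, 5}; ¬(p → q) there: 2:T, 3:T, 4:F, 5:T. ✓
6: successors {1, 4}; ¬(p → q) there: 1:T, 4:F. ✓
7: successors {3}; ¬(p → q) there: 3:T. ✓
— 7 worlds.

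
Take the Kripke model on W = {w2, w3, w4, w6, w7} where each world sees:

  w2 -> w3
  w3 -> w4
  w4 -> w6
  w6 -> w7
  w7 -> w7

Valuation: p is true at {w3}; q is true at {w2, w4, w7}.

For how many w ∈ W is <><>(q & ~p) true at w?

4

w2: successors {w3}; <>(q & ~p) there: w3:T. ✓
w3: successors {w4}; <>(q & ~p) there: w4:F. ✗
w4: successors {w6}; <>(q & ~p) there: w6:T. ✓
w6: successors {w7}; <>(q & ~p) there: w7:T. ✓
w7: successors {w7}; <>(q & ~p) there: w7:T. ✓
Satisfying worlds: {w2, w4, w6, w7}.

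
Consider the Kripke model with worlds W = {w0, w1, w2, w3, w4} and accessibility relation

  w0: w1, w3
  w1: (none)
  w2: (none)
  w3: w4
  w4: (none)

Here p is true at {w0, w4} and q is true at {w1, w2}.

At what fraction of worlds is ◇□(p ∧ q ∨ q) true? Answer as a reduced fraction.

2/5

w0: successors {w1, w3}; □(p ∧ q ∨ q) there: w1:T, w3:F. ✓
w1: no successors, so ◇□(p ∧ q ∨ q) fails. ✗
w2: no successors, so ◇□(p ∧ q ∨ q) fails. ✗
w3: successors {w4}; □(p ∧ q ∨ q) there: w4:T. ✓
w4: no successors, so ◇□(p ∧ q ∨ q) fails. ✗
That's 2 of 5 worlds, so 2/5.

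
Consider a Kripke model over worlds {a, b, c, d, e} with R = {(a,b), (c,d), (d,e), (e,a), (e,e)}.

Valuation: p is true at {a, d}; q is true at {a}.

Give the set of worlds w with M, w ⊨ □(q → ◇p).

{a, b, c, d}

a: successors {b}; q → ◇p there: b:T. ✓
b: no successors, so □(q → ◇p) holds vacuously. ✓
c: successors {d}; q → ◇p there: d:T. ✓
d: successors {e}; q → ◇p there: e:T. ✓
e: successors {a, e}; q → ◇p there: a:F, e:T. ✗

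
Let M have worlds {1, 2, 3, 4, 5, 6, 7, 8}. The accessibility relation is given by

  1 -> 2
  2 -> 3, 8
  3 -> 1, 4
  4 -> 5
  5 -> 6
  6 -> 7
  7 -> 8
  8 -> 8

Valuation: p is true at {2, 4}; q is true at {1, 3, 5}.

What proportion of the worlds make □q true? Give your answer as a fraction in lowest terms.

1: successors {2}; q there: 2:F. ✗
2: successors {3, 8}; q there: 3:T, 8:F. ✗
3: successors {1, 4}; q there: 1:T, 4:F. ✗
4: successors {5}; q there: 5:T. ✓
5: successors {6}; q there: 6:F. ✗
6: successors {7}; q there: 7:F. ✗
7: successors {8}; q there: 8:F. ✗
8: successors {8}; q there: 8:F. ✗
That's 1 of 8 worlds, so 1/8.

1/8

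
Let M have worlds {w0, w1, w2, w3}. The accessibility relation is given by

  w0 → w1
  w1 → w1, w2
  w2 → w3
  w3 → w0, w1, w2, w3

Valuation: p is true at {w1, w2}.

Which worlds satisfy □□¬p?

∅

w0: successors {w1}; □¬p there: w1:F. ✗
w1: successors {w1, w2}; □¬p there: w1:F, w2:T. ✗
w2: successors {w3}; □¬p there: w3:F. ✗
w3: successors {w0, w1, w2, w3}; □¬p there: w0:F, w1:F, w2:T, w3:F. ✗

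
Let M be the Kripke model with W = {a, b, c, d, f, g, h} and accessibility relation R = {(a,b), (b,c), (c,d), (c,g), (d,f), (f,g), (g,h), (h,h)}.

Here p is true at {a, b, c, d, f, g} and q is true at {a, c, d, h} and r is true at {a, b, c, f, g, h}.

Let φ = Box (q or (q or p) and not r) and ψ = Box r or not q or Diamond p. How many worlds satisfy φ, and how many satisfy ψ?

For Box (q or (q or p) and not r):
a: successors {b}; q or (q or p) and not r there: b:F. ✗
b: successors {c}; q or (q or p) and not r there: c:T. ✓
c: successors {d, g}; q or (q or p) and not r there: d:T, g:F. ✗
d: successors {f}; q or (q or p) and not r there: f:F. ✗
f: successors {g}; q or (q or p) and not r there: g:F. ✗
g: successors {h}; q or (q or p) and not r there: h:T. ✓
h: successors {h}; q or (q or p) and not r there: h:T. ✓
— 3 worlds.
For Box r or not q or Diamond p:
a: Box r is T, not q or Diamond p is T. ✓
b: Box r is T, not q or Diamond p is T. ✓
c: Box r is F, not q or Diamond p is T. ✓
d: Box r is T, not q or Diamond p is T. ✓
f: Box r is T, not q or Diamond p is T. ✓
g: Box r is T, not q or Diamond p is T. ✓
h: Box r is T, not q or Diamond p is F. ✓
— 7 worlds.

3 and 7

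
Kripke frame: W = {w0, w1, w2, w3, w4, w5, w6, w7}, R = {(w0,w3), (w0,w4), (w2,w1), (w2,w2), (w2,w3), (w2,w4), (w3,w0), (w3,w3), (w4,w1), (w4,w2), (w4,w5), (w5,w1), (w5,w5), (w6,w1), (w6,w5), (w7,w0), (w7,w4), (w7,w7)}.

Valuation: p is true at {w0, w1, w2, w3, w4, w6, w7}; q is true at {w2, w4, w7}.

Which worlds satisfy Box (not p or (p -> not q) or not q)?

{w1, w3, w5, w6}

w0: successors {w3, w4}; not p or (p -> not q) or not q there: w3:T, w4:F. ✗
w1: no successors, so Box (not p or (p -> not q) or not q) holds vacuously. ✓
w2: successors {w1, w2, w3, w4}; not p or (p -> not q) or not q there: w1:T, w2:F, w3:T, w4:F. ✗
w3: successors {w0, w3}; not p or (p -> not q) or not q there: w0:T, w3:T. ✓
w4: successors {w1, w2, w5}; not p or (p -> not q) or not q there: w1:T, w2:F, w5:T. ✗
w5: successors {w1, w5}; not p or (p -> not q) or not q there: w1:T, w5:T. ✓
w6: successors {w1, w5}; not p or (p -> not q) or not q there: w1:T, w5:T. ✓
w7: successors {w0, w4, w7}; not p or (p -> not q) or not q there: w0:T, w4:F, w7:F. ✗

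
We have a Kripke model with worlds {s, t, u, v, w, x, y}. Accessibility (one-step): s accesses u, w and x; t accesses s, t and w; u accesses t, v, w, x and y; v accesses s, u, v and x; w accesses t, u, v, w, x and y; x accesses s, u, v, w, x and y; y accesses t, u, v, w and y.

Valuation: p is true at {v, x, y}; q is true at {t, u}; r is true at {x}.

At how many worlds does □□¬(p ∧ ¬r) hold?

0

s: successors {u, w, x}; □¬(p ∧ ¬r) there: u:F, w:F, x:F. ✗
t: successors {s, t, w}; □¬(p ∧ ¬r) there: s:T, t:T, w:F. ✗
u: successors {t, v, w, x, y}; □¬(p ∧ ¬r) there: t:T, v:F, w:F, x:F, y:F. ✗
v: successors {s, u, v, x}; □¬(p ∧ ¬r) there: s:T, u:F, v:F, x:F. ✗
w: successors {t, u, v, w, x, y}; □¬(p ∧ ¬r) there: t:T, u:F, v:F, w:F, x:F, y:F. ✗
x: successors {s, u, v, w, x, y}; □¬(p ∧ ¬r) there: s:T, u:F, v:F, w:F, x:F, y:F. ✗
y: successors {t, u, v, w, y}; □¬(p ∧ ¬r) there: t:T, u:F, v:F, w:F, y:F. ✗
Satisfying worlds: ∅.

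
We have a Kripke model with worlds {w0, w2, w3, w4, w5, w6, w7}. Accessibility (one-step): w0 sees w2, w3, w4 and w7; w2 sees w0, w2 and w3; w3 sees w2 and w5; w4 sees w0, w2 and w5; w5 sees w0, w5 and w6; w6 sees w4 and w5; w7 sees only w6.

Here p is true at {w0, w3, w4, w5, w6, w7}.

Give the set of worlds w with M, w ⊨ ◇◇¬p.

{w0, w2, w3, w4, w5, w6}

w0: successors {w2, w3, w4, w7}; ◇¬p there: w2:T, w3:T, w4:T, w7:F. ✓
w2: successors {w0, w2, w3}; ◇¬p there: w0:T, w2:T, w3:T. ✓
w3: successors {w2, w5}; ◇¬p there: w2:T, w5:F. ✓
w4: successors {w0, w2, w5}; ◇¬p there: w0:T, w2:T, w5:F. ✓
w5: successors {w0, w5, w6}; ◇¬p there: w0:T, w5:F, w6:F. ✓
w6: successors {w4, w5}; ◇¬p there: w4:T, w5:F. ✓
w7: successors {w6}; ◇¬p there: w6:F. ✗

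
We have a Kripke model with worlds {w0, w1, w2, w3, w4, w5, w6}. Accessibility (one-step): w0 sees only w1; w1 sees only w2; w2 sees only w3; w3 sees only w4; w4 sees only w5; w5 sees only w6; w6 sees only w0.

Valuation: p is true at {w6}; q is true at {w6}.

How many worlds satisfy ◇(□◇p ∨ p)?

2

w0: successors {w1}; □◇p ∨ p there: w1:F. ✗
w1: successors {w2}; □◇p ∨ p there: w2:F. ✗
w2: successors {w3}; □◇p ∨ p there: w3:F. ✗
w3: successors {w4}; □◇p ∨ p there: w4:T. ✓
w4: successors {w5}; □◇p ∨ p there: w5:F. ✗
w5: successors {w6}; □◇p ∨ p there: w6:T. ✓
w6: successors {w0}; □◇p ∨ p there: w0:F. ✗
Satisfying worlds: {w3, w5}.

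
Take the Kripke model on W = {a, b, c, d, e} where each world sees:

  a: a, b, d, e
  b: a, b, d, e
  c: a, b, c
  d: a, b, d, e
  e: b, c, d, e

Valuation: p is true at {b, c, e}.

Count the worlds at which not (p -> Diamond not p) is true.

0

a: p -> Diamond not p is T. ✗
b: p -> Diamond not p is T. ✗
c: p -> Diamond not p is T. ✗
d: p -> Diamond not p is T. ✗
e: p -> Diamond not p is T. ✗
Satisfying worlds: ∅.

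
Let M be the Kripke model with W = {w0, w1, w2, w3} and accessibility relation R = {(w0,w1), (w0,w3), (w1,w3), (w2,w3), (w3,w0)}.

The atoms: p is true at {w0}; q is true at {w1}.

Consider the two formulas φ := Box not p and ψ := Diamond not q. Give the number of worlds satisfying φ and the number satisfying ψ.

3 and 4

For Box not p:
w0: successors {w1, w3}; not p there: w1:T, w3:T. ✓
w1: successors {w3}; not p there: w3:T. ✓
w2: successors {w3}; not p there: w3:T. ✓
w3: successors {w0}; not p there: w0:F. ✗
— 3 worlds.
For Diamond not q:
w0: successors {w1, w3}; not q there: w1:F, w3:T. ✓
w1: successors {w3}; not q there: w3:T. ✓
w2: successors {w3}; not q there: w3:T. ✓
w3: successors {w0}; not q there: w0:T. ✓
— 4 worlds.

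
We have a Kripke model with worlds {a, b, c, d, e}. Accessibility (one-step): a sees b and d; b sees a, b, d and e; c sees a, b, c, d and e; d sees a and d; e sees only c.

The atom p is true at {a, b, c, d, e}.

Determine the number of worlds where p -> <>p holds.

a: p is T, <>p is T. ✓
b: p is T, <>p is T. ✓
c: p is T, <>p is T. ✓
d: p is T, <>p is T. ✓
e: p is T, <>p is T. ✓
Satisfying worlds: {a, b, c, d, e}.

5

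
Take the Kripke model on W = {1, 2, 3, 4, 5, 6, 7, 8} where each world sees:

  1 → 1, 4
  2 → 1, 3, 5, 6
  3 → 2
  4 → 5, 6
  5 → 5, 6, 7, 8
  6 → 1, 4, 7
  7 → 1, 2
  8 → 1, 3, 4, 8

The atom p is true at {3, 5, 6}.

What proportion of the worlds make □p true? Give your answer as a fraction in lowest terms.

1/8

1: successors {1, 4}; p there: 1:F, 4:F. ✗
2: successors {1, 3, 5, 6}; p there: 1:F, 3:T, 5:T, 6:T. ✗
3: successors {2}; p there: 2:F. ✗
4: successors {5, 6}; p there: 5:T, 6:T. ✓
5: successors {5, 6, 7, 8}; p there: 5:T, 6:T, 7:F, 8:F. ✗
6: successors {1, 4, 7}; p there: 1:F, 4:F, 7:F. ✗
7: successors {1, 2}; p there: 1:F, 2:F. ✗
8: successors {1, 3, 4, 8}; p there: 1:F, 3:T, 4:F, 8:F. ✗
That's 1 of 8 worlds, so 1/8.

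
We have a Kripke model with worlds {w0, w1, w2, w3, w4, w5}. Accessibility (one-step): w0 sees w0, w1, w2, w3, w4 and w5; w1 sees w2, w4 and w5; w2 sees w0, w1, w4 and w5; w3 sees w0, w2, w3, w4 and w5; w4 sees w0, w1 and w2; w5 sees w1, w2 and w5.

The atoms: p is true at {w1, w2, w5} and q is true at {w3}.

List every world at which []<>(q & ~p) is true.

∅

w0: successors {w0, w1, w2, w3, w4, w5}; <>(q & ~p) there: w0:T, w1:F, w2:F, w3:T, w4:F, w5:F. ✗
w1: successors {w2, w4, w5}; <>(q & ~p) there: w2:F, w4:F, w5:F. ✗
w2: successors {w0, w1, w4, w5}; <>(q & ~p) there: w0:T, w1:F, w4:F, w5:F. ✗
w3: successors {w0, w2, w3, w4, w5}; <>(q & ~p) there: w0:T, w2:F, w3:T, w4:F, w5:F. ✗
w4: successors {w0, w1, w2}; <>(q & ~p) there: w0:T, w1:F, w2:F. ✗
w5: successors {w1, w2, w5}; <>(q & ~p) there: w1:F, w2:F, w5:F. ✗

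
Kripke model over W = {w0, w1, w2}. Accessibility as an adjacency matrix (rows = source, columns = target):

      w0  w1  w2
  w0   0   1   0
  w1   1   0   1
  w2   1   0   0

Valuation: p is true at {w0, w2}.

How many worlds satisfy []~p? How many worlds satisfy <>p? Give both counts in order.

For []~p:
w0: successors {w1}; ~p there: w1:T. ✓
w1: successors {w0, w2}; ~p there: w0:F, w2:F. ✗
w2: successors {w0}; ~p there: w0:F. ✗
— 1 world.
For <>p:
w0: successors {w1}; p there: w1:F. ✗
w1: successors {w0, w2}; p there: w0:T, w2:T. ✓
w2: successors {w0}; p there: w0:T. ✓
— 2 worlds.

1 and 2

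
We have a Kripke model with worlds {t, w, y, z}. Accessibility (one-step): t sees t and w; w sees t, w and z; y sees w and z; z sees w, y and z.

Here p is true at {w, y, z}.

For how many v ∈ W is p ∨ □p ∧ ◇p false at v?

t: p is F, □p ∧ ◇p is F. ✗
w: p is T, □p ∧ ◇p is F. ✓
y: p is T, □p ∧ ◇p is T. ✓
z: p is T, □p ∧ ◇p is T. ✓
Satisfying worlds: {w, y, z}.
So p ∨ □p ∧ ◇p fails at the other 1 world.

1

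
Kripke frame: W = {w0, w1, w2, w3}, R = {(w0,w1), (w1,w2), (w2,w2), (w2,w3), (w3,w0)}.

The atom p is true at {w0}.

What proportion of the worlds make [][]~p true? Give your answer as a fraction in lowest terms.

3/4

w0: successors {w1}; []~p there: w1:T. ✓
w1: successors {w2}; []~p there: w2:T. ✓
w2: successors {w2, w3}; []~p there: w2:T, w3:F. ✗
w3: successors {w0}; []~p there: w0:T. ✓
That's 3 of 4 worlds, so 3/4.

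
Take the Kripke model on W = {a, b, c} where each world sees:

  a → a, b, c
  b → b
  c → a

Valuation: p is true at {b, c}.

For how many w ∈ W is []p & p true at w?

1

a: []p is F, p is F. ✗
b: []p is T, p is T. ✓
c: []p is F, p is T. ✗
Satisfying worlds: {b}.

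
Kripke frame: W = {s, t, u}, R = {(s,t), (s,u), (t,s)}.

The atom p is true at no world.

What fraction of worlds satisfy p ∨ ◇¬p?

2/3

s: p is F, ◇¬p is T. ✓
t: p is F, ◇¬p is T. ✓
u: p is F, ◇¬p is F. ✗
That's 2 of 3 worlds, so 2/3.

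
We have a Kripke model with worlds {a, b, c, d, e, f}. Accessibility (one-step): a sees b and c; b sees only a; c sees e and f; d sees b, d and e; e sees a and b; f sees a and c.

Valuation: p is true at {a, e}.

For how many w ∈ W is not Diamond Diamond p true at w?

a: Diamond Diamond p is T. ✗
b: Diamond Diamond p is F. ✓
c: Diamond Diamond p is T. ✗
d: Diamond Diamond p is T. ✗
e: Diamond Diamond p is T. ✗
f: Diamond Diamond p is T. ✗
Satisfying worlds: {b}.

1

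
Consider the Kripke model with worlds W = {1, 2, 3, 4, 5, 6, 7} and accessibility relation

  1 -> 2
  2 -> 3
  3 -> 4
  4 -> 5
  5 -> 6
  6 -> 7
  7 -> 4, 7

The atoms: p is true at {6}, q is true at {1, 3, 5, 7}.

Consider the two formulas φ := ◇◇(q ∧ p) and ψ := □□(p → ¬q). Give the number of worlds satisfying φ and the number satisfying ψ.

For ◇◇(q ∧ p):
1: successors {2}; ◇(q ∧ p) there: 2:F. ✗
2: successors {3}; ◇(q ∧ p) there: 3:F. ✗
3: successors {4}; ◇(q ∧ p) there: 4:F. ✗
4: successors {5}; ◇(q ∧ p) there: 5:F. ✗
5: successors {6}; ◇(q ∧ p) there: 6:F. ✗
6: successors {7}; ◇(q ∧ p) there: 7:F. ✗
7: successors {4, 7}; ◇(q ∧ p) there: 4:F, 7:F. ✗
— 0 worlds.
For □□(p → ¬q):
1: successors {2}; □(p → ¬q) there: 2:T. ✓
2: successors {3}; □(p → ¬q) there: 3:T. ✓
3: successors {4}; □(p → ¬q) there: 4:T. ✓
4: successors {5}; □(p → ¬q) there: 5:T. ✓
5: successors {6}; □(p → ¬q) there: 6:T. ✓
6: successors {7}; □(p → ¬q) there: 7:T. ✓
7: successors {4, 7}; □(p → ¬q) there: 4:T, 7:T. ✓
— 7 worlds.

0 and 7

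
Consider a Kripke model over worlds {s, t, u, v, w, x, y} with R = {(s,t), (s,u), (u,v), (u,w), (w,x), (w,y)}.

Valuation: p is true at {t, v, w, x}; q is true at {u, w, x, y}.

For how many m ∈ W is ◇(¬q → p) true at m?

3

s: successors {t, u}; ¬q → p there: t:T, u:T. ✓
t: no successors, so ◇(¬q → p) fails. ✗
u: successors {v, w}; ¬q → p there: v:T, w:T. ✓
v: no successors, so ◇(¬q → p) fails. ✗
w: successors {x, y}; ¬q → p there: x:T, y:T. ✓
x: no successors, so ◇(¬q → p) fails. ✗
y: no successors, so ◇(¬q → p) fails. ✗
Satisfying worlds: {s, u, w}.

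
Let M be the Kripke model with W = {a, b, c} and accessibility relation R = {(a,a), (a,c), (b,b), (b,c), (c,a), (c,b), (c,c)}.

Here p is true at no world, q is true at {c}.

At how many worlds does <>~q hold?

3

a: successors {a, c}; ~q there: a:T, c:F. ✓
b: successors {b, c}; ~q there: b:T, c:F. ✓
c: successors {a, b, c}; ~q there: a:T, b:T, c:F. ✓
Satisfying worlds: {a, b, c}.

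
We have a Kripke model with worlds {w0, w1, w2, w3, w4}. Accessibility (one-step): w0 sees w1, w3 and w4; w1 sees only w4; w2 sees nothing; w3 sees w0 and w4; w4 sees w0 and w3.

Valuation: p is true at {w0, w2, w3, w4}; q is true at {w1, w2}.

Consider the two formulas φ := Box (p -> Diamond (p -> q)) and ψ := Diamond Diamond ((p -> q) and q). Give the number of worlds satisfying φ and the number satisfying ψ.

1 and 2

For Box (p -> Diamond (p -> q)):
w0: successors {w1, w3, w4}; p -> Diamond (p -> q) there: w1:T, w3:F, w4:F. ✗
w1: successors {w4}; p -> Diamond (p -> q) there: w4:F. ✗
w2: no successors, so Box (p -> Diamond (p -> q)) holds vacuously. ✓
w3: successors {w0, w4}; p -> Diamond (p -> q) there: w0:T, w4:F. ✗
w4: successors {w0, w3}; p -> Diamond (p -> q) there: w0:T, w3:F. ✗
— 1 world.
For Diamond Diamond ((p -> q) and q):
w0: successors {w1, w3, w4}; Diamond ((p -> q) and q) there: w1:F, w3:F, w4:F. ✗
w1: successors {w4}; Diamond ((p -> q) and q) there: w4:F. ✗
w2: no successors, so Diamond Diamond ((p -> q) and q) fails. ✗
w3: successors {w0, w4}; Diamond ((p -> q) and q) there: w0:T, w4:F. ✓
w4: successors {w0, w3}; Diamond ((p -> q) and q) there: w0:T, w3:F. ✓
— 2 worlds.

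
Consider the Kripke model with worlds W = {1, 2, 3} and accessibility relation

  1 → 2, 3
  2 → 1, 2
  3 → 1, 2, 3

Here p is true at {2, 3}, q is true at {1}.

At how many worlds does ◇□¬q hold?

2

1: successors {2, 3}; □¬q there: 2:F, 3:F. ✗
2: successors {1, 2}; □¬q there: 1:T, 2:F. ✓
3: successors {1, 2, 3}; □¬q there: 1:T, 2:F, 3:F. ✓
Satisfying worlds: {2, 3}.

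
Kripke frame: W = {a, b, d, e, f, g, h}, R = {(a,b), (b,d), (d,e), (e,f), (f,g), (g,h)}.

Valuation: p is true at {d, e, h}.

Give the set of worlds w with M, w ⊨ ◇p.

{b, d, g}

a: successors {b}; p there: b:F. ✗
b: successors {d}; p there: d:T. ✓
d: successors {e}; p there: e:T. ✓
e: successors {f}; p there: f:F. ✗
f: successors {g}; p there: g:F. ✗
g: successors {h}; p there: h:T. ✓
h: no successors, so ◇p fails. ✗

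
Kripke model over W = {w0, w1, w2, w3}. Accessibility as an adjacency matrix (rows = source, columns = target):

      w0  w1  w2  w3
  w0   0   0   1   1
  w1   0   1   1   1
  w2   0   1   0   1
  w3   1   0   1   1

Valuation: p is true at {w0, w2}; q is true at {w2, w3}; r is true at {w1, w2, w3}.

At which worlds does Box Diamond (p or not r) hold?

{w2}

w0: successors {w2, w3}; Diamond (p or not r) there: w2:F, w3:T. ✗
w1: successors {w1, w2, w3}; Diamond (p or not r) there: w1:T, w2:F, w3:T. ✗
w2: successors {w1, w3}; Diamond (p or not r) there: w1:T, w3:T. ✓
w3: successors {w0, w2, w3}; Diamond (p or not r) there: w0:T, w2:F, w3:T. ✗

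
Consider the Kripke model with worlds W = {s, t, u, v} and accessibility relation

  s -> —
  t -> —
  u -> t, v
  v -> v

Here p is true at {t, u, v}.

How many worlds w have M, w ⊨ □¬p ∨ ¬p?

s: □¬p is T, ¬p is T. ✓
t: □¬p is T, ¬p is F. ✓
u: □¬p is F, ¬p is F. ✗
v: □¬p is F, ¬p is F. ✗
Satisfying worlds: {s, t}.

2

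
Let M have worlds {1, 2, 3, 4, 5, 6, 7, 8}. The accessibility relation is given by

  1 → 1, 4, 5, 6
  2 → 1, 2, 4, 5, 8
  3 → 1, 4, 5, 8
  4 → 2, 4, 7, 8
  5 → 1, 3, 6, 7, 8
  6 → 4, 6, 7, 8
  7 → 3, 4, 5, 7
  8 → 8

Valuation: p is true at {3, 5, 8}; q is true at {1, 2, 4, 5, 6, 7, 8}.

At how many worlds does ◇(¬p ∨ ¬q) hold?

7

1: successors {1, 4, 5, 6}; ¬p ∨ ¬q there: 1:T, 4:T, 5:F, 6:T. ✓
2: successors {1, 2, 4, 5, 8}; ¬p ∨ ¬q there: 1:T, 2:T, 4:T, 5:F, 8:F. ✓
3: successors {1, 4, 5, 8}; ¬p ∨ ¬q there: 1:T, 4:T, 5:F, 8:F. ✓
4: successors {2, 4, 7, 8}; ¬p ∨ ¬q there: 2:T, 4:T, 7:T, 8:F. ✓
5: successors {1, 3, 6, 7, 8}; ¬p ∨ ¬q there: 1:T, 3:T, 6:T, 7:T, 8:F. ✓
6: successors {4, 6, 7, 8}; ¬p ∨ ¬q there: 4:T, 6:T, 7:T, 8:F. ✓
7: successors {3, 4, 5, 7}; ¬p ∨ ¬q there: 3:T, 4:T, 5:F, 7:T. ✓
8: successors {8}; ¬p ∨ ¬q there: 8:F. ✗
Satisfying worlds: {1, 2, 3, 4, 5, 6, 7}.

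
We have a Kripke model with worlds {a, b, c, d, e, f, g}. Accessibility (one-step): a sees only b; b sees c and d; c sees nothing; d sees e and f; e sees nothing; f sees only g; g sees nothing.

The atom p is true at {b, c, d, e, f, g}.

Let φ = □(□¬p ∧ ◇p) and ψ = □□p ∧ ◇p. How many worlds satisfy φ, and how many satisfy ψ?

3 and 4

For □(□¬p ∧ ◇p):
a: successors {b}; □¬p ∧ ◇p there: b:F. ✗
b: successors {c, d}; □¬p ∧ ◇p there: c:F, d:F. ✗
c: no successors, so □(□¬p ∧ ◇p) holds vacuously. ✓
d: successors {e, f}; □¬p ∧ ◇p there: e:F, f:F. ✗
e: no successors, so □(□¬p ∧ ◇p) holds vacuously. ✓
f: successors {g}; □¬p ∧ ◇p there: g:F. ✗
g: no successors, so □(□¬p ∧ ◇p) holds vacuously. ✓
— 3 worlds.
For □□p ∧ ◇p:
a: □□p is T, ◇p is T. ✓
b: □□p is T, ◇p is T. ✓
c: □□p is T, ◇p is F. ✗
d: □□p is T, ◇p is T. ✓
e: □□p is T, ◇p is F. ✗
f: □□p is T, ◇p is T. ✓
g: □□p is T, ◇p is F. ✗
— 4 worlds.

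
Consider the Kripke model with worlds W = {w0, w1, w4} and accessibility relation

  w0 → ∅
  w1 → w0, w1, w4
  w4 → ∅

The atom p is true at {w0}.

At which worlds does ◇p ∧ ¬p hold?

{w1}

w0: ◇p is F, ¬p is F. ✗
w1: ◇p is T, ¬p is T. ✓
w4: ◇p is F, ¬p is T. ✗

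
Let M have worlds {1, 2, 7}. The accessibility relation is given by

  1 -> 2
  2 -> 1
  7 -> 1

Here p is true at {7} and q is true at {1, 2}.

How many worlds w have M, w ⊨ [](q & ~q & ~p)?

1: successors {2}; q & ~q & ~p there: 2:F. ✗
2: successors {1}; q & ~q & ~p there: 1:F. ✗
7: successors {1}; q & ~q & ~p there: 1:F. ✗
Satisfying worlds: ∅.

0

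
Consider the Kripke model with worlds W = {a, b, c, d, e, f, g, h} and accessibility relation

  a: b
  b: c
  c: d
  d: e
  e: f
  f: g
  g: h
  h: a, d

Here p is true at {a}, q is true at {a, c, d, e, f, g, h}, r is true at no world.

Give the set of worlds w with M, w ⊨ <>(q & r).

a: successors {b}; q & r there: b:F. ✗
b: successors {c}; q & r there: c:F. ✗
c: successors {d}; q & r there: d:F. ✗
d: successors {e}; q & r there: e:F. ✗
e: successors {f}; q & r there: f:F. ✗
f: successors {g}; q & r there: g:F. ✗
g: successors {h}; q & r there: h:F. ✗
h: successors {a, d}; q & r there: a:F, d:F. ✗

∅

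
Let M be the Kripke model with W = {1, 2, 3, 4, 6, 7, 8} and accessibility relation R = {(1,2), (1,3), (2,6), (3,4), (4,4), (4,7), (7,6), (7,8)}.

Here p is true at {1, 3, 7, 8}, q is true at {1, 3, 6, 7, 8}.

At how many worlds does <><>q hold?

3

1: successors {2, 3}; <>q there: 2:T, 3:F. ✓
2: successors {6}; <>q there: 6:F. ✗
3: successors {4}; <>q there: 4:T. ✓
4: successors {4, 7}; <>q there: 4:T, 7:T. ✓
6: no successors, so <><>q fails. ✗
7: successors {6, 8}; <>q there: 6:F, 8:F. ✗
8: no successors, so <><>q fails. ✗
Satisfying worlds: {1, 3, 4}.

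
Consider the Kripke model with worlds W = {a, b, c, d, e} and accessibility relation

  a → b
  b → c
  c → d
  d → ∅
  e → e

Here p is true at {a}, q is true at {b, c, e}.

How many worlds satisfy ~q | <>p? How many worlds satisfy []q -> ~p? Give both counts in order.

2 and 4

For ~q | <>p:
a: ~q is T, <>p is F. ✓
b: ~q is F, <>p is F. ✗
c: ~q is F, <>p is F. ✗
d: ~q is T, <>p is F. ✓
e: ~q is F, <>p is F. ✗
— 2 worlds.
For []q -> ~p:
a: []q is T, ~p is F. ✗
b: []q is T, ~p is T. ✓
c: []q is F, ~p is T. ✓
d: []q is T, ~p is T. ✓
e: []q is T, ~p is T. ✓
— 4 worlds.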